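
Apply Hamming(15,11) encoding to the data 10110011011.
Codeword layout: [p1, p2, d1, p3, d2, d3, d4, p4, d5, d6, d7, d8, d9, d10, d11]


Parity bits: p1=0, p2=0, p3=1, p4=0

001101100011011


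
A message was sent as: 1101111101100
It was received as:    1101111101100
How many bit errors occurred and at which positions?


XOR: 0000000000000

0 errors (received matches sent)


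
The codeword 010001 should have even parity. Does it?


Number of 1s: 2

Yes, parity is correct (2 ones)


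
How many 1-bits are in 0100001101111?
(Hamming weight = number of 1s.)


Counting 1s in 0100001101111

7


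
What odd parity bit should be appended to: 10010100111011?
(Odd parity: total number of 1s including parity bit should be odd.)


Number of 1s in data: 8
Parity bit: 1

1


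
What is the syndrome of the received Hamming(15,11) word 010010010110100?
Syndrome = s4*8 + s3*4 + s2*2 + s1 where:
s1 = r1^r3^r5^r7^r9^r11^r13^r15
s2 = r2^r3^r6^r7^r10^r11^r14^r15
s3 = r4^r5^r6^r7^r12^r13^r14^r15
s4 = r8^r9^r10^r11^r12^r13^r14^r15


s1=1, s2=1, s3=0, s4=0

Syndrome = 3 (error at position 3)


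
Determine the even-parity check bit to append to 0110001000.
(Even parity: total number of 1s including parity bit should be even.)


Number of 1s in data: 3
Parity bit: 1

1


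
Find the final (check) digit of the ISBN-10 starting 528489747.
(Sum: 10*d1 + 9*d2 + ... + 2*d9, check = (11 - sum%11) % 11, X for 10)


Weighted sum: 307
307 mod 11 = 10

Check digit: 1


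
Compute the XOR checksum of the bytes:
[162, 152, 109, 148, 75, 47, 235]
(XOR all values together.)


XOR chain: 162 ^ 152 ^ 109 ^ 148 ^ 75 ^ 47 ^ 235 = 76

76


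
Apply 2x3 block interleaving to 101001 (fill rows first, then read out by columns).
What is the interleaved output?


Matrix:
  101
  001
Read columns: 100011

100011


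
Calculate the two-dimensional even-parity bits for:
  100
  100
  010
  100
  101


Row parities: 11110
Column parities: 011

Row P: 11110, Col P: 011, Corner: 0


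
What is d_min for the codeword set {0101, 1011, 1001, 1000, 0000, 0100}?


Comparing all pairs, minimum distance: 1
Can detect 0 errors, correct 0 errors

1


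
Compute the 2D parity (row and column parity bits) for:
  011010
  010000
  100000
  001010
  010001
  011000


Row parities: 111000
Column parities: 101001

Row P: 111000, Col P: 101001, Corner: 1


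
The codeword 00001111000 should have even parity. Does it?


Number of 1s: 4

Yes, parity is correct (4 ones)


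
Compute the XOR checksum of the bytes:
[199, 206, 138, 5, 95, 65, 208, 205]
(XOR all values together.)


XOR chain: 199 ^ 206 ^ 138 ^ 5 ^ 95 ^ 65 ^ 208 ^ 205 = 133

133


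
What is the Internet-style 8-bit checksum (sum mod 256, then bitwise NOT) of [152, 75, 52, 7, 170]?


Sum = 456 mod 256 = 200
Complement = 55

55


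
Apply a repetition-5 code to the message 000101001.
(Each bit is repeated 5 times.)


Each bit -> 5 copies

000000000000000111110000011111000000000011111


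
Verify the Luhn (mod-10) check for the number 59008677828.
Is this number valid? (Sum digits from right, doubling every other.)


Luhn sum = 57
57 mod 10 = 7

Invalid (Luhn sum mod 10 = 7)


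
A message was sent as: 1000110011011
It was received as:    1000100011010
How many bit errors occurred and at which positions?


XOR: 0000010000001

2 error(s) at position(s): 5, 12


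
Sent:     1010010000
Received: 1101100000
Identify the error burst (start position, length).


XOR: 0111110000

Burst at position 1, length 5


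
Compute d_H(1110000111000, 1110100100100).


XOR: 0000100011100
Count of 1s: 4

4


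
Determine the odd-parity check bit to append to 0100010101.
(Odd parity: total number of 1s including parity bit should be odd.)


Number of 1s in data: 4
Parity bit: 1

1


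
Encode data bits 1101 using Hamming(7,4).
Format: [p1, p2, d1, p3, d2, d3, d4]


Parity bits: p1=1, p2=0, p3=0

1010101


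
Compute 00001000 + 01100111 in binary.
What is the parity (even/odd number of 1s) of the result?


00001000 = 8
01100111 = 103
Sum = 111 = 1101111
1s count = 6

even parity (6 ones in 1101111)


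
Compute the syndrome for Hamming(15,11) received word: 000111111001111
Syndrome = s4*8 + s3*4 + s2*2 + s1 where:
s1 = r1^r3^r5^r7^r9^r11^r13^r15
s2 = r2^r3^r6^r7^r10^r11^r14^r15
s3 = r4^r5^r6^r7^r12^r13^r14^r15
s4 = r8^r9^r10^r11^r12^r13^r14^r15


s1=1, s2=0, s3=0, s4=0

Syndrome = 1 (error at position 1)


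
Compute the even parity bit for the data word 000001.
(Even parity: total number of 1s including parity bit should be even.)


Number of 1s in data: 1
Parity bit: 1

1


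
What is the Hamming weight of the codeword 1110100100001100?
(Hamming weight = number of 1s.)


Counting 1s in 1110100100001100

7


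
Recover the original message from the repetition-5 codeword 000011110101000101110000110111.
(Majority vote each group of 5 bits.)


Groups: 00001, 11101, 01000, 10111, 00001, 10111
Majority votes: 010101

010101


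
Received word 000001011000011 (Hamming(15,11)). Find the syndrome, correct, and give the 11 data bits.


Syndrome = 6: error at position 6

Data: 00001000011 (corrected bit 6)


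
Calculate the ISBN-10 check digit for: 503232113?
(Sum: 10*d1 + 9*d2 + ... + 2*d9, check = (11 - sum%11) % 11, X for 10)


Weighted sum: 129
129 mod 11 = 8

Check digit: 3


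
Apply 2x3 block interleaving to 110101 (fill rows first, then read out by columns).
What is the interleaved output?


Matrix:
  110
  101
Read columns: 111001

111001


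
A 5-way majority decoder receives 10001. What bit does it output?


Ones: 2 out of 5
Threshold: 3

0 (2/5 voted 1)


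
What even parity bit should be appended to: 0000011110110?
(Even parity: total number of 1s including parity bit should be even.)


Number of 1s in data: 6
Parity bit: 0

0


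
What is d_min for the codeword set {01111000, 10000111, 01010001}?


Comparing all pairs, minimum distance: 3
Can detect 2 errors, correct 1 errors

3


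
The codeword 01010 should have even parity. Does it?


Number of 1s: 2

Yes, parity is correct (2 ones)


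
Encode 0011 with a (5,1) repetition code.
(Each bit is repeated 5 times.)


Each bit -> 5 copies

00000000001111111111


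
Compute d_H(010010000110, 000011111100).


XOR: 010001111010
Count of 1s: 6

6


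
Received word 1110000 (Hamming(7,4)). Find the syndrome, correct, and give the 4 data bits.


Syndrome = 0: no error detected

Data: 1000 (no errors)


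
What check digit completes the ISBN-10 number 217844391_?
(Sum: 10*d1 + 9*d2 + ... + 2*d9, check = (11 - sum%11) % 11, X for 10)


Weighted sum: 226
226 mod 11 = 6

Check digit: 5


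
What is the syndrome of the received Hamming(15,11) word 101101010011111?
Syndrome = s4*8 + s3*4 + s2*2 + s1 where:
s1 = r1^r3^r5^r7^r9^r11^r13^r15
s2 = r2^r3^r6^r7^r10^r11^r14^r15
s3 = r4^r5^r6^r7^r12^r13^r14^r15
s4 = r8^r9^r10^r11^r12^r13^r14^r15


s1=1, s2=1, s3=0, s4=0

Syndrome = 3 (error at position 3)


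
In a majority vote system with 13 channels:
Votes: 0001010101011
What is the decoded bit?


Ones: 6 out of 13
Threshold: 7

0 (6/13 voted 1)


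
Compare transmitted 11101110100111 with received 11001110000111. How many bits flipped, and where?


XOR: 00100000100000

2 error(s) at position(s): 2, 8


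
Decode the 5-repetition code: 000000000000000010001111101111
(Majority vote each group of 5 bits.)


Groups: 00000, 00000, 00000, 01000, 11111, 01111
Majority votes: 000011

000011


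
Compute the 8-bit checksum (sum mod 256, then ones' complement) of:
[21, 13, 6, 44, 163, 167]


Sum = 414 mod 256 = 158
Complement = 97

97


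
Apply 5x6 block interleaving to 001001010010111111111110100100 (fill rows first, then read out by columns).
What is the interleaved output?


Matrix:
  001001
  010010
  111111
  111110
  100100
Read columns: 001110111010110001110111010100

001110111010110001110111010100


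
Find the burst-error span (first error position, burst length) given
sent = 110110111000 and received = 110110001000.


XOR: 000000110000

Burst at position 6, length 2


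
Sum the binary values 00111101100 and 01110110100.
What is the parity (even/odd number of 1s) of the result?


00111101100 = 492
01110110100 = 948
Sum = 1440 = 10110100000
1s count = 4

even parity (4 ones in 10110100000)


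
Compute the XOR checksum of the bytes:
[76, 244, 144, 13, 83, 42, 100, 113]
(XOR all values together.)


XOR chain: 76 ^ 244 ^ 144 ^ 13 ^ 83 ^ 42 ^ 100 ^ 113 = 73

73


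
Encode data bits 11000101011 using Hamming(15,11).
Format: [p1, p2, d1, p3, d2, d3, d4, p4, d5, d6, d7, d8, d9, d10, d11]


Parity bits: p1=1, p2=0, p3=0, p4=0

101010000101011


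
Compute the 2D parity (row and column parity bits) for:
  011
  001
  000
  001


Row parities: 0101
Column parities: 011

Row P: 0101, Col P: 011, Corner: 0


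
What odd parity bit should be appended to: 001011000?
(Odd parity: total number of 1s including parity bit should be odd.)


Number of 1s in data: 3
Parity bit: 0

0


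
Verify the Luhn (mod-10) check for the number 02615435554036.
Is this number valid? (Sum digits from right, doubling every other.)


Luhn sum = 48
48 mod 10 = 8

Invalid (Luhn sum mod 10 = 8)


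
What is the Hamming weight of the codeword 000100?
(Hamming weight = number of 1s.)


Counting 1s in 000100

1


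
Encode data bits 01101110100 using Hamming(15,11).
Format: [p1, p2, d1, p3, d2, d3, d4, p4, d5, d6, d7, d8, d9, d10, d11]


Parity bits: p1=0, p2=1, p3=1, p4=0

010111001110100


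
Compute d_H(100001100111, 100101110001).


XOR: 000100010110
Count of 1s: 4

4


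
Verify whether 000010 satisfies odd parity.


Number of 1s: 1

Yes, parity is correct (1 ones)


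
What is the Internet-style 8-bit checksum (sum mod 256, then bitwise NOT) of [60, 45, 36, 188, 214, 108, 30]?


Sum = 681 mod 256 = 169
Complement = 86

86


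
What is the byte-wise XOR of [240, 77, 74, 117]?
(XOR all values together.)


XOR chain: 240 ^ 77 ^ 74 ^ 117 = 130

130


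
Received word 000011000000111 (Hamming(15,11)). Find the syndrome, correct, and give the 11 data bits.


Syndrome = 15: error at position 15

Data: 01100000110 (corrected bit 15)


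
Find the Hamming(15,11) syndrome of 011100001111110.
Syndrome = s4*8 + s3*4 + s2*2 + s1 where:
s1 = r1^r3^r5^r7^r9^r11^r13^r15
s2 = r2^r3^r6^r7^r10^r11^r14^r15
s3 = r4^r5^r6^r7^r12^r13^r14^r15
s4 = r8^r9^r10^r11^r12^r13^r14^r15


s1=0, s2=1, s3=0, s4=0

Syndrome = 2 (error at position 2)


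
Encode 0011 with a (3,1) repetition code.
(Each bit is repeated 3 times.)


Each bit -> 3 copies

000000111111


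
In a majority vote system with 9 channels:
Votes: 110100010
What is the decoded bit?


Ones: 4 out of 9
Threshold: 5

0 (4/9 voted 1)


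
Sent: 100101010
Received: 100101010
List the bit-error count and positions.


XOR: 000000000

0 errors (received matches sent)


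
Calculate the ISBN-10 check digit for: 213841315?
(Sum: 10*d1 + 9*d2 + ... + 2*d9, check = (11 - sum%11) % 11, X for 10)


Weighted sum: 163
163 mod 11 = 9

Check digit: 2


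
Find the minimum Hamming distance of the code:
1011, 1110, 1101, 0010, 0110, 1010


Comparing all pairs, minimum distance: 1
Can detect 0 errors, correct 0 errors

1


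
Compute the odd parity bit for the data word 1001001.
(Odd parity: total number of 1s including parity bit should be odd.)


Number of 1s in data: 3
Parity bit: 0

0


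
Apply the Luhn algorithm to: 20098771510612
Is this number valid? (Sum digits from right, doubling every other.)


Luhn sum = 45
45 mod 10 = 5

Invalid (Luhn sum mod 10 = 5)


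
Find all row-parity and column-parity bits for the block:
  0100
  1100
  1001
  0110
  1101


Row parities: 10001
Column parities: 1010

Row P: 10001, Col P: 1010, Corner: 0


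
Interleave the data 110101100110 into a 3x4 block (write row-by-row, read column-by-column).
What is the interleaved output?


Matrix:
  1101
  0110
  0110
Read columns: 100111011100

100111011100


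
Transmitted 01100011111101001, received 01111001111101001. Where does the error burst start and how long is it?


XOR: 00011010000000000

Burst at position 3, length 4


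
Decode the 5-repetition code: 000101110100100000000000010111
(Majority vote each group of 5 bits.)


Groups: 00010, 11101, 00100, 00000, 00000, 10111
Majority votes: 010001

010001


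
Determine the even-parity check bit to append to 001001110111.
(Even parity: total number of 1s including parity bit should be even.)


Number of 1s in data: 7
Parity bit: 1

1


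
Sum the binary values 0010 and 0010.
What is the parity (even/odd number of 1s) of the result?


0010 = 2
0010 = 2
Sum = 4 = 100
1s count = 1

odd parity (1 ones in 100)


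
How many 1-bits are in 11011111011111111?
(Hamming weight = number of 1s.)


Counting 1s in 11011111011111111

15


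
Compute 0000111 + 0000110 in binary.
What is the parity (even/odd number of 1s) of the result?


0000111 = 7
0000110 = 6
Sum = 13 = 1101
1s count = 3

odd parity (3 ones in 1101)


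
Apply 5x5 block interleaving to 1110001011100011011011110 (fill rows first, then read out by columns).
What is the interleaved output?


Matrix:
  11100
  01011
  10001
  10110
  11110
Read columns: 1011111001100110101101100

1011111001100110101101100


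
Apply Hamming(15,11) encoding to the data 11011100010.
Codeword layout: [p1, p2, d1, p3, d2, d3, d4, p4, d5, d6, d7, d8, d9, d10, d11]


Parity bits: p1=0, p2=0, p3=1, p4=1

001110111100010


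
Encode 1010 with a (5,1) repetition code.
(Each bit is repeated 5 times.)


Each bit -> 5 copies

11111000001111100000


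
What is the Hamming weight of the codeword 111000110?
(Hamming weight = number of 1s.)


Counting 1s in 111000110

5


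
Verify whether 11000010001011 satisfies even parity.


Number of 1s: 6

Yes, parity is correct (6 ones)


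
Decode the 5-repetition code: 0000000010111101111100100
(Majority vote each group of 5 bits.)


Groups: 00000, 00010, 11110, 11111, 00100
Majority votes: 00110

00110


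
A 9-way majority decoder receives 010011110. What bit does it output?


Ones: 5 out of 9
Threshold: 5

1 (5/9 voted 1)


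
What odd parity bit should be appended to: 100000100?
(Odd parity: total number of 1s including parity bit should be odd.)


Number of 1s in data: 2
Parity bit: 1

1


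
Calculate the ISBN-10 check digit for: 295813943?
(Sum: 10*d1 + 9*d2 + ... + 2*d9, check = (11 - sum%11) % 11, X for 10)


Weighted sum: 272
272 mod 11 = 8

Check digit: 3


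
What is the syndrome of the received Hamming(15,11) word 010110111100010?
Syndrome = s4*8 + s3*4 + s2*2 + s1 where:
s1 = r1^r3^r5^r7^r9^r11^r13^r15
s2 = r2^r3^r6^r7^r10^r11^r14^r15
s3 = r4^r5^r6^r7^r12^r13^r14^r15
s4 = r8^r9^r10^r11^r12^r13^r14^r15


s1=1, s2=0, s3=0, s4=0

Syndrome = 1 (error at position 1)


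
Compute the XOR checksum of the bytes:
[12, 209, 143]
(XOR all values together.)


XOR chain: 12 ^ 209 ^ 143 = 82

82


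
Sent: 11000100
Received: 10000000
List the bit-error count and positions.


XOR: 01000100

2 error(s) at position(s): 1, 5


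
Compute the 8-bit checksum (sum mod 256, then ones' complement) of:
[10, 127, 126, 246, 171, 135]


Sum = 815 mod 256 = 47
Complement = 208

208


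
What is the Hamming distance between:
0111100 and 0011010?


XOR: 0100110
Count of 1s: 3

3


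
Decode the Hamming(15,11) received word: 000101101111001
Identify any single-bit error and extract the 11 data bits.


Syndrome = 14: error at position 14

Data: 00111111011 (corrected bit 14)


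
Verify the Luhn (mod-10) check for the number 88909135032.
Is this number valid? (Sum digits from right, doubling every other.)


Luhn sum = 47
47 mod 10 = 7

Invalid (Luhn sum mod 10 = 7)


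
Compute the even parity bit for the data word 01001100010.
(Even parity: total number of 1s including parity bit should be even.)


Number of 1s in data: 4
Parity bit: 0

0


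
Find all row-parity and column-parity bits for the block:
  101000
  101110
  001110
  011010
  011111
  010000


Row parities: 001111
Column parities: 011101

Row P: 001111, Col P: 011101, Corner: 0


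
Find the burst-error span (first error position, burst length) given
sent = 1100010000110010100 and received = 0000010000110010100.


XOR: 1100000000000000000

Burst at position 0, length 2


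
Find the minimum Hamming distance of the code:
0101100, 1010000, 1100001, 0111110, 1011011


Comparing all pairs, minimum distance: 2
Can detect 1 errors, correct 0 errors

2


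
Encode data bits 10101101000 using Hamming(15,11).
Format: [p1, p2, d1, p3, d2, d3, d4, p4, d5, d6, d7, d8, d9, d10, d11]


Parity bits: p1=0, p2=1, p3=0, p4=1

011001011101000


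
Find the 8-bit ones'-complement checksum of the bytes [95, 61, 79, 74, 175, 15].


Sum = 499 mod 256 = 243
Complement = 12

12


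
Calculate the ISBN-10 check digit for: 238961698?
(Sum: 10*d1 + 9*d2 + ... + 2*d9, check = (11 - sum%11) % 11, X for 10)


Weighted sum: 282
282 mod 11 = 7

Check digit: 4


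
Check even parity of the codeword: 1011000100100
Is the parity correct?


Number of 1s: 5

No, parity error (5 ones)


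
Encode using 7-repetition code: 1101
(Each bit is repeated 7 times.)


Each bit -> 7 copies

1111111111111100000001111111


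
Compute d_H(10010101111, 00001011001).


XOR: 10011110110
Count of 1s: 7

7


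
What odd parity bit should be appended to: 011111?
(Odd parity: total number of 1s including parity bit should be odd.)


Number of 1s in data: 5
Parity bit: 0

0


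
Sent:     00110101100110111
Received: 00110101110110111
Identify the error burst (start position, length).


XOR: 00000000010000000

Burst at position 9, length 1


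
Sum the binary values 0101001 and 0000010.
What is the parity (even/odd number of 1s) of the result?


0101001 = 41
0000010 = 2
Sum = 43 = 101011
1s count = 4

even parity (4 ones in 101011)


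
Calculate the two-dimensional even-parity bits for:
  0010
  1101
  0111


Row parities: 111
Column parities: 1000

Row P: 111, Col P: 1000, Corner: 1


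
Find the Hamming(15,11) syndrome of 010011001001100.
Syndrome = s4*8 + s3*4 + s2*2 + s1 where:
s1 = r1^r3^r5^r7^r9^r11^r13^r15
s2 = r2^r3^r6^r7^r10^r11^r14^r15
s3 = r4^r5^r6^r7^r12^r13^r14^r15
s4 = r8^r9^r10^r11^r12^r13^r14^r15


s1=1, s2=0, s3=0, s4=1

Syndrome = 9 (error at position 9)


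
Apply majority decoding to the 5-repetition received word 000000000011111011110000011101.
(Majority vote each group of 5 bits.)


Groups: 00000, 00000, 11111, 01111, 00000, 11101
Majority votes: 001101

001101


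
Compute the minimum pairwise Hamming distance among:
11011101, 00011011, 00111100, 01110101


Comparing all pairs, minimum distance: 3
Can detect 2 errors, correct 1 errors

3


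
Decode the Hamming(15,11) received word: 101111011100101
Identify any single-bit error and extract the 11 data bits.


Syndrome = 12: error at position 12

Data: 11101101101 (corrected bit 12)


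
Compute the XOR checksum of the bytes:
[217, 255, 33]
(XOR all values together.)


XOR chain: 217 ^ 255 ^ 33 = 7

7


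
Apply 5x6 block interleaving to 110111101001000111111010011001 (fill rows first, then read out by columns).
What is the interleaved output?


Matrix:
  110111
  101001
  000111
  111010
  011001
Read columns: 110101001101011101001011011101

110101001101011101001011011101


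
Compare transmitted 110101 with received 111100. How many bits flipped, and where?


XOR: 001001

2 error(s) at position(s): 2, 5


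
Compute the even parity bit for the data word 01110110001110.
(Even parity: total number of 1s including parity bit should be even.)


Number of 1s in data: 8
Parity bit: 0

0


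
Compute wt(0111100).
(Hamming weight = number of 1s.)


Counting 1s in 0111100

4


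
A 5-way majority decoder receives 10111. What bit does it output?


Ones: 4 out of 5
Threshold: 3

1 (4/5 voted 1)


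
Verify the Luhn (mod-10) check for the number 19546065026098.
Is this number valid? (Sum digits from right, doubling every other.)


Luhn sum = 49
49 mod 10 = 9

Invalid (Luhn sum mod 10 = 9)


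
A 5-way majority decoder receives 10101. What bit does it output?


Ones: 3 out of 5
Threshold: 3

1 (3/5 voted 1)


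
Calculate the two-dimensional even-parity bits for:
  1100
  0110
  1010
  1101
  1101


Row parities: 00011
Column parities: 0000

Row P: 00011, Col P: 0000, Corner: 0


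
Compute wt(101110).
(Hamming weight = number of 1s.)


Counting 1s in 101110

4


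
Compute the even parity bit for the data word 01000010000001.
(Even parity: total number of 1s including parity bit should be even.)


Number of 1s in data: 3
Parity bit: 1

1


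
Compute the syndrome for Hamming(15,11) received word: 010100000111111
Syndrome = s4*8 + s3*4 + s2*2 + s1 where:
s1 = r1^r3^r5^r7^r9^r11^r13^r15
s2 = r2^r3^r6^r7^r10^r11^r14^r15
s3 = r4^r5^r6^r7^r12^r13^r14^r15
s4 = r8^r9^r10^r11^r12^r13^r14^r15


s1=1, s2=1, s3=1, s4=0

Syndrome = 7 (error at position 7)


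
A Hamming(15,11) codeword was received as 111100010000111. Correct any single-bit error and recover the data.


Syndrome = 0: no error detected

Data: 10000000111 (no errors)


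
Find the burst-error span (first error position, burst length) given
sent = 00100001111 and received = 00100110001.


XOR: 00000111110

Burst at position 5, length 5


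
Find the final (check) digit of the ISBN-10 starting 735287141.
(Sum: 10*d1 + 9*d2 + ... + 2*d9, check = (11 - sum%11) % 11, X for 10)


Weighted sum: 252
252 mod 11 = 10

Check digit: 1


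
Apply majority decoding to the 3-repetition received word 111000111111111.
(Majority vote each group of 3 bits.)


Groups: 111, 000, 111, 111, 111
Majority votes: 10111

10111


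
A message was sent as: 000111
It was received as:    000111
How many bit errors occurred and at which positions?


XOR: 000000

0 errors (received matches sent)


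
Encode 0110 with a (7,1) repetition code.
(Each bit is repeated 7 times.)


Each bit -> 7 copies

0000000111111111111110000000


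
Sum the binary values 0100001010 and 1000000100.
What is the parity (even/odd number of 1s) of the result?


0100001010 = 266
1000000100 = 516
Sum = 782 = 1100001110
1s count = 5

odd parity (5 ones in 1100001110)


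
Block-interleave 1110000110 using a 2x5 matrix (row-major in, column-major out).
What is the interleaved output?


Matrix:
  11100
  00110
Read columns: 1010110100

1010110100


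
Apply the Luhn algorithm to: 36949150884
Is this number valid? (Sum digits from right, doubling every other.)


Luhn sum = 58
58 mod 10 = 8

Invalid (Luhn sum mod 10 = 8)


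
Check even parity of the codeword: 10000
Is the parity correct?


Number of 1s: 1

No, parity error (1 ones)


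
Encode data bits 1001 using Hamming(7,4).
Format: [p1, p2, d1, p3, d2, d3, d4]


Parity bits: p1=0, p2=0, p3=1

0011001


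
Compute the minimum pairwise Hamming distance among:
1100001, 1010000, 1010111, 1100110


Comparing all pairs, minimum distance: 3
Can detect 2 errors, correct 1 errors

3


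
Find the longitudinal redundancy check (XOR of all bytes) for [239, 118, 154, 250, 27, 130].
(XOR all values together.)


XOR chain: 239 ^ 118 ^ 154 ^ 250 ^ 27 ^ 130 = 96

96


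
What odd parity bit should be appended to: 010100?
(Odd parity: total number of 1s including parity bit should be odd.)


Number of 1s in data: 2
Parity bit: 1

1


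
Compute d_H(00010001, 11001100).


XOR: 11011101
Count of 1s: 6

6


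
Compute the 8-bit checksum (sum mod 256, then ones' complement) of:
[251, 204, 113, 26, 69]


Sum = 663 mod 256 = 151
Complement = 104

104


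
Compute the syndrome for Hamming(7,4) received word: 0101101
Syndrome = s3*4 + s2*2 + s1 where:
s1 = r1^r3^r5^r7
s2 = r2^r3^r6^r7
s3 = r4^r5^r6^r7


s1=0, s2=0, s3=1

Syndrome = 4 (error at position 4)


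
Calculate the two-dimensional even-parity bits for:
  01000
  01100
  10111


Row parities: 100
Column parities: 10011

Row P: 100, Col P: 10011, Corner: 1


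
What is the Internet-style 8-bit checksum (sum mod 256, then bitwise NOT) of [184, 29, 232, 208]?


Sum = 653 mod 256 = 141
Complement = 114

114


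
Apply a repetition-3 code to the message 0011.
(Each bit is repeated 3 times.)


Each bit -> 3 copies

000000111111


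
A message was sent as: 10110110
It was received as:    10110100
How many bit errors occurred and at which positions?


XOR: 00000010

1 error(s) at position(s): 6


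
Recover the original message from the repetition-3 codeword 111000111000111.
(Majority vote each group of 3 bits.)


Groups: 111, 000, 111, 000, 111
Majority votes: 10101

10101


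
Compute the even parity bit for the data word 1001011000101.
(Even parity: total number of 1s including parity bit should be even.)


Number of 1s in data: 6
Parity bit: 0

0


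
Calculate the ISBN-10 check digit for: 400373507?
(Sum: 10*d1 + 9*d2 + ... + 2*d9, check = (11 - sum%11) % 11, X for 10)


Weighted sum: 152
152 mod 11 = 9

Check digit: 2


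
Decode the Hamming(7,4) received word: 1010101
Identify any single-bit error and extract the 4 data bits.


Syndrome = 0: no error detected

Data: 1101 (no errors)


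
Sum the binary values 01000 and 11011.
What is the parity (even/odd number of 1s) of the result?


01000 = 8
11011 = 27
Sum = 35 = 100011
1s count = 3

odd parity (3 ones in 100011)


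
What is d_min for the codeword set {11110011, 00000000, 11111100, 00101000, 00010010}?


Comparing all pairs, minimum distance: 2
Can detect 1 errors, correct 0 errors

2


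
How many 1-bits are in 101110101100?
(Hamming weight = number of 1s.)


Counting 1s in 101110101100

7


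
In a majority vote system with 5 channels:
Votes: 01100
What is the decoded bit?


Ones: 2 out of 5
Threshold: 3

0 (2/5 voted 1)


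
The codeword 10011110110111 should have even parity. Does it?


Number of 1s: 10

Yes, parity is correct (10 ones)


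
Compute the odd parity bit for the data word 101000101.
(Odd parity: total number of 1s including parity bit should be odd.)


Number of 1s in data: 4
Parity bit: 1

1


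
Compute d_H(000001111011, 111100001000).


XOR: 111101110011
Count of 1s: 9

9


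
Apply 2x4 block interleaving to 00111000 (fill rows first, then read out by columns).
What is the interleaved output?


Matrix:
  0011
  1000
Read columns: 01001010

01001010


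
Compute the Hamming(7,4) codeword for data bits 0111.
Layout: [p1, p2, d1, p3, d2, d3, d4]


Parity bits: p1=0, p2=0, p3=1

0001111


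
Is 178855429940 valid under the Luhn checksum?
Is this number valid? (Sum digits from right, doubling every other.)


Luhn sum = 66
66 mod 10 = 6

Invalid (Luhn sum mod 10 = 6)


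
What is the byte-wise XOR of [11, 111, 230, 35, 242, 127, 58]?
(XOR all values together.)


XOR chain: 11 ^ 111 ^ 230 ^ 35 ^ 242 ^ 127 ^ 58 = 22

22


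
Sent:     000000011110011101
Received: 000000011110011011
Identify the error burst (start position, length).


XOR: 000000000000000110

Burst at position 15, length 2


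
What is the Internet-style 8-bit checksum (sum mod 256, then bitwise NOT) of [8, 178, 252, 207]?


Sum = 645 mod 256 = 133
Complement = 122

122


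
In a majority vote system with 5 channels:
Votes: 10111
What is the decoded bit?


Ones: 4 out of 5
Threshold: 3

1 (4/5 voted 1)


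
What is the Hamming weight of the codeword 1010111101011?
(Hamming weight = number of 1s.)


Counting 1s in 1010111101011

9


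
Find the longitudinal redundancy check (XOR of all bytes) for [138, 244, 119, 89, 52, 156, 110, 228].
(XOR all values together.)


XOR chain: 138 ^ 244 ^ 119 ^ 89 ^ 52 ^ 156 ^ 110 ^ 228 = 114

114


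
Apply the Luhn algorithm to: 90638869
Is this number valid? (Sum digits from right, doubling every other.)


Luhn sum = 42
42 mod 10 = 2

Invalid (Luhn sum mod 10 = 2)


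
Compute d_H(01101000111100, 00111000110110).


XOR: 01010000001010
Count of 1s: 4

4


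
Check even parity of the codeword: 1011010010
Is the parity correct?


Number of 1s: 5

No, parity error (5 ones)


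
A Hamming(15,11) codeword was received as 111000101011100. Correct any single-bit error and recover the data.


Syndrome = 4: error at position 4

Data: 10011011100 (corrected bit 4)


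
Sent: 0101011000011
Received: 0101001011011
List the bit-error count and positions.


XOR: 0000010011000

3 error(s) at position(s): 5, 8, 9


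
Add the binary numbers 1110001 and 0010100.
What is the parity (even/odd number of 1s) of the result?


1110001 = 113
0010100 = 20
Sum = 133 = 10000101
1s count = 3

odd parity (3 ones in 10000101)


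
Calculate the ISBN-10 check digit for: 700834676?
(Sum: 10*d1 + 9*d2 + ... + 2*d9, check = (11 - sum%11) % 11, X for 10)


Weighted sum: 221
221 mod 11 = 1

Check digit: X


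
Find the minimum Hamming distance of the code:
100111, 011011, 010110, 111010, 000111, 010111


Comparing all pairs, minimum distance: 1
Can detect 0 errors, correct 0 errors

1


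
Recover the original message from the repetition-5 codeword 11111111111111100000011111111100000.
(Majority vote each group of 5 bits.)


Groups: 11111, 11111, 11111, 00000, 01111, 11111, 00000
Majority votes: 1110110

1110110


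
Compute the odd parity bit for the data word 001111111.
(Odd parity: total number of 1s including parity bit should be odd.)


Number of 1s in data: 7
Parity bit: 0

0


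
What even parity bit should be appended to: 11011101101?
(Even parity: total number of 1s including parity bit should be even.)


Number of 1s in data: 8
Parity bit: 0

0


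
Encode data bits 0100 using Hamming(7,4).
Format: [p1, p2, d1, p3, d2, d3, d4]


Parity bits: p1=1, p2=0, p3=1

1001100


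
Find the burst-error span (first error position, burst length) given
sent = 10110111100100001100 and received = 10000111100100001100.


XOR: 00110000000000000000

Burst at position 2, length 2


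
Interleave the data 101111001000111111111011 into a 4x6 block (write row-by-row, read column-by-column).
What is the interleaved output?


Matrix:
  101111
  001000
  111111
  111011
Read columns: 101100111111101010111011

101100111111101010111011


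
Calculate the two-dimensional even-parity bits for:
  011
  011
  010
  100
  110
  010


Row parities: 001101
Column parities: 010

Row P: 001101, Col P: 010, Corner: 1


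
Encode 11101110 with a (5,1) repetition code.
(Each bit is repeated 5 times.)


Each bit -> 5 copies

1111111111111110000011111111111111100000


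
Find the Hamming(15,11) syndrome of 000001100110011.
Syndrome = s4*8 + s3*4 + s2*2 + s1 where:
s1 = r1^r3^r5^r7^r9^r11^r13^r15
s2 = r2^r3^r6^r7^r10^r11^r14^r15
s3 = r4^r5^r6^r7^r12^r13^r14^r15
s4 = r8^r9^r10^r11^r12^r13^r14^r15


s1=1, s2=0, s3=0, s4=0

Syndrome = 1 (error at position 1)


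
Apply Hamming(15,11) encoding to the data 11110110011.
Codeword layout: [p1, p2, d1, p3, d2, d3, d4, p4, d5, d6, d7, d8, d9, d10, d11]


Parity bits: p1=1, p2=1, p3=1, p4=0

111111100110011


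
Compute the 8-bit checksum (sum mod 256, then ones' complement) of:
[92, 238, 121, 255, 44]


Sum = 750 mod 256 = 238
Complement = 17

17


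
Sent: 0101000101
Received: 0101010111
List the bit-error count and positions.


XOR: 0000010010

2 error(s) at position(s): 5, 8


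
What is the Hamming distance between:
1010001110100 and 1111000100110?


XOR: 0101001010010
Count of 1s: 5

5


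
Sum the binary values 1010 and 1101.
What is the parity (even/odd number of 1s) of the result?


1010 = 10
1101 = 13
Sum = 23 = 10111
1s count = 4

even parity (4 ones in 10111)


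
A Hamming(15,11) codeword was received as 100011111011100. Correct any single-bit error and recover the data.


Syndrome = 14: error at position 14

Data: 01111011110 (corrected bit 14)


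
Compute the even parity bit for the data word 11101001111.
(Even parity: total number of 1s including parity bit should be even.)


Number of 1s in data: 8
Parity bit: 0

0


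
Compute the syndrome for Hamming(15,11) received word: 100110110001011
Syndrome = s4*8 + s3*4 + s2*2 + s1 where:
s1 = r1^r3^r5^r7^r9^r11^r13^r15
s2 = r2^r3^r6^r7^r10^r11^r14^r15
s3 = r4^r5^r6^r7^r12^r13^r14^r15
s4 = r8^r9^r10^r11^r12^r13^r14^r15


s1=0, s2=1, s3=0, s4=0

Syndrome = 2 (error at position 2)


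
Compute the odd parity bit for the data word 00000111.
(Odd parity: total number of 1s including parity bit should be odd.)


Number of 1s in data: 3
Parity bit: 0

0


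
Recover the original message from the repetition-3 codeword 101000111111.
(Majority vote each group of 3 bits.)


Groups: 101, 000, 111, 111
Majority votes: 1011

1011


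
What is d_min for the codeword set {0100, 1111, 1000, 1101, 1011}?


Comparing all pairs, minimum distance: 1
Can detect 0 errors, correct 0 errors

1


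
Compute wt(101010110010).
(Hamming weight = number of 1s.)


Counting 1s in 101010110010

6


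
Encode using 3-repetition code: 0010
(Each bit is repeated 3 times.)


Each bit -> 3 copies

000000111000


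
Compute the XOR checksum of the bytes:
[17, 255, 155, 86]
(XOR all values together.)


XOR chain: 17 ^ 255 ^ 155 ^ 86 = 35

35


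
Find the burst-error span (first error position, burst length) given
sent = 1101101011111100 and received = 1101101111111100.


XOR: 0000000100000000

Burst at position 7, length 1


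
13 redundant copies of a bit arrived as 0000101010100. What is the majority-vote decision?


Ones: 4 out of 13
Threshold: 7

0 (4/13 voted 1)


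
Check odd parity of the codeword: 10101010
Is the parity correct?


Number of 1s: 4

No, parity error (4 ones)


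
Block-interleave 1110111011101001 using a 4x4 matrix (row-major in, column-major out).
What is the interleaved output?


Matrix:
  1110
  1110
  1110
  1001
Read columns: 1111111011100001

1111111011100001


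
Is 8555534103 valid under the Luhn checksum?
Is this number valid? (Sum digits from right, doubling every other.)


Luhn sum = 34
34 mod 10 = 4

Invalid (Luhn sum mod 10 = 4)


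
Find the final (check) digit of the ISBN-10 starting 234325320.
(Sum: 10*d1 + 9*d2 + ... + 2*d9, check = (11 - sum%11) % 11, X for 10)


Weighted sum: 155
155 mod 11 = 1

Check digit: X


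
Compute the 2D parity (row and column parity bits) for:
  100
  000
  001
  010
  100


Row parities: 10111
Column parities: 011

Row P: 10111, Col P: 011, Corner: 0


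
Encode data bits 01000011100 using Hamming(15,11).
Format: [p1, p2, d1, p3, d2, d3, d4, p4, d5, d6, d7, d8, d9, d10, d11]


Parity bits: p1=1, p2=1, p3=1, p4=1

110110010011100


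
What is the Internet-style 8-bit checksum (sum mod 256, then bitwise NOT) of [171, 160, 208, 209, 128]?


Sum = 876 mod 256 = 108
Complement = 147

147


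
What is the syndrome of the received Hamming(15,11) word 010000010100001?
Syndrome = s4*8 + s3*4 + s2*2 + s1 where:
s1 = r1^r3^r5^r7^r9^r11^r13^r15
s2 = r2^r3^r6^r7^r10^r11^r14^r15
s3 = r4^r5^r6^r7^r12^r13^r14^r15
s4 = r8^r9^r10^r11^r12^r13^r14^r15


s1=1, s2=1, s3=1, s4=1

Syndrome = 15 (error at position 15)


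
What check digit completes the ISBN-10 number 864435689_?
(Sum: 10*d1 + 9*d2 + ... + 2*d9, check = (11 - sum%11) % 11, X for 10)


Weighted sum: 303
303 mod 11 = 6

Check digit: 5


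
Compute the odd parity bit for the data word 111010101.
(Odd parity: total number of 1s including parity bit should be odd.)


Number of 1s in data: 6
Parity bit: 1

1


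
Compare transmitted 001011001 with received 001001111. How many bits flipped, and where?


XOR: 000010110

3 error(s) at position(s): 4, 6, 7


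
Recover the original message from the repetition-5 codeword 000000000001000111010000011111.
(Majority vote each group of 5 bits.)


Groups: 00000, 00000, 01000, 11101, 00000, 11111
Majority votes: 000101

000101


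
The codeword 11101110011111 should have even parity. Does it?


Number of 1s: 11

No, parity error (11 ones)


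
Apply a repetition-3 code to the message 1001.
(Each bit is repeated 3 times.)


Each bit -> 3 copies

111000000111


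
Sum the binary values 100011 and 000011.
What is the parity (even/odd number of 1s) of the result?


100011 = 35
000011 = 3
Sum = 38 = 100110
1s count = 3

odd parity (3 ones in 100110)


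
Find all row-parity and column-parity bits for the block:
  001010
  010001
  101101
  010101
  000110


Row parities: 00010
Column parities: 100101

Row P: 00010, Col P: 100101, Corner: 1


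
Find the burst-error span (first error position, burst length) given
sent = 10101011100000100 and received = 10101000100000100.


XOR: 00000011000000000

Burst at position 6, length 2


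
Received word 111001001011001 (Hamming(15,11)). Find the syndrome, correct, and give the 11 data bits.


Syndrome = 7: error at position 7

Data: 10111011001 (corrected bit 7)


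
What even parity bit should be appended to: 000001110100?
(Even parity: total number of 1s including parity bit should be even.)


Number of 1s in data: 4
Parity bit: 0

0


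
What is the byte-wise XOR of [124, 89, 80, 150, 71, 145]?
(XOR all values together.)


XOR chain: 124 ^ 89 ^ 80 ^ 150 ^ 71 ^ 145 = 53

53


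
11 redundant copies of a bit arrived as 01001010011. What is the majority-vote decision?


Ones: 5 out of 11
Threshold: 6

0 (5/11 voted 1)


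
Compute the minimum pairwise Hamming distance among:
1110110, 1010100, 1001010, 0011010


Comparing all pairs, minimum distance: 2
Can detect 1 errors, correct 0 errors

2


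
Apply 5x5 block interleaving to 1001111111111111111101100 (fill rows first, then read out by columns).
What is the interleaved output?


Matrix:
  10011
  11111
  11111
  11111
  01100
Read columns: 1111001111011111111011110

1111001111011111111011110


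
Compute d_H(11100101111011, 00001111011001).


XOR: 11101010100010
Count of 1s: 7

7


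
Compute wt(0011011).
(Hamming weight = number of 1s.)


Counting 1s in 0011011

4


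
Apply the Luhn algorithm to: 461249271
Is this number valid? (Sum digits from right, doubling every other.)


Luhn sum = 33
33 mod 10 = 3

Invalid (Luhn sum mod 10 = 3)


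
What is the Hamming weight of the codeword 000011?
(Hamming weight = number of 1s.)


Counting 1s in 000011

2


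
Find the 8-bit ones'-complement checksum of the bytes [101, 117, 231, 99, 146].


Sum = 694 mod 256 = 182
Complement = 73

73


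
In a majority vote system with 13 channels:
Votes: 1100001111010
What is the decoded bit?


Ones: 7 out of 13
Threshold: 7

1 (7/13 voted 1)


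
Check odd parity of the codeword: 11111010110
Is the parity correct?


Number of 1s: 8

No, parity error (8 ones)


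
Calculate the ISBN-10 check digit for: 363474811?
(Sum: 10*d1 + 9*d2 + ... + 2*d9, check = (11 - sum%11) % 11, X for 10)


Weighted sum: 235
235 mod 11 = 4

Check digit: 7


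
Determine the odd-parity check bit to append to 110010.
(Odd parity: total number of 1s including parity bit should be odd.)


Number of 1s in data: 3
Parity bit: 0

0
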